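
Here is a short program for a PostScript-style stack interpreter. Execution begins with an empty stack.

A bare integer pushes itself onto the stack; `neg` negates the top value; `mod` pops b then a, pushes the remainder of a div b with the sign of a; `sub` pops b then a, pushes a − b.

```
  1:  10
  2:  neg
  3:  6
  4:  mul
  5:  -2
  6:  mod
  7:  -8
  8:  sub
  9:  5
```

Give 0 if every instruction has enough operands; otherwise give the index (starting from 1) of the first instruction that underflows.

10  : 10
neg : -10
6   : -10 6
mul : -60
-2  : -60 -2
mod : 0
-8  : 0 -8
sub : 8
5   : 8 5

0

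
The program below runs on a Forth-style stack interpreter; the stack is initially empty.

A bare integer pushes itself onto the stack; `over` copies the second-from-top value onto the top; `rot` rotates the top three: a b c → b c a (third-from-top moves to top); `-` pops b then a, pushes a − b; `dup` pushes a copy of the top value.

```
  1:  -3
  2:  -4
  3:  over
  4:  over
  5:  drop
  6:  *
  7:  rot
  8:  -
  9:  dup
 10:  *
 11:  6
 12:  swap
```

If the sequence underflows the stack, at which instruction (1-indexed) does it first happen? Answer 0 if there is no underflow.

-3    -3
-4    -3 -4
over  -3 -4 -3
over  -3 -4 -3 -4
drop  -3 -4 -3
*     -3 12
rot  — needs 3 operands, stack has 2 → underflow

7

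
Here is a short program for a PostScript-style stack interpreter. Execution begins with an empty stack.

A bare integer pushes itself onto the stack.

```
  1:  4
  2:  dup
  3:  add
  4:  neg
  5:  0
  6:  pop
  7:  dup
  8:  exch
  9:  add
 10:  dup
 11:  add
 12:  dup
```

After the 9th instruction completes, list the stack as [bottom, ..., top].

[-16]

4    : [4]
dup  : [4, 4]
add  : [8]
neg  : [-8]
0    : [-8, 0]
pop  : [-8]
dup  : [-8, -8]
exch : [-8, -8]
add  : [-16]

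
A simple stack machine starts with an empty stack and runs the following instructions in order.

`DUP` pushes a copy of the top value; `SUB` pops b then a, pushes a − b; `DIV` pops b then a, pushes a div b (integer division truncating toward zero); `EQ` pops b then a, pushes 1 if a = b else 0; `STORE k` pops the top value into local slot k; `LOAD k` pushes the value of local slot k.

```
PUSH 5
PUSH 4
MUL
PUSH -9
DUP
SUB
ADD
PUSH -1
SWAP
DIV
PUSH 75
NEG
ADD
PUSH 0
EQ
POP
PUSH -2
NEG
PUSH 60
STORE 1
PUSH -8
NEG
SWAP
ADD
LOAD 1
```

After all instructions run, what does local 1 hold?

PUSH 5   5
PUSH 4   5 4
MUL      20
PUSH -9  20 -9
DUP      20 -9 -9
SUB      20 0
ADD      20
PUSH -1  20 -1
SWAP     -1 20
DIV      0
PUSH 75  0 75
NEG      0 -75
ADD      -75
PUSH 0   -75 0
EQ       0
POP      (empty)
PUSH -2  -2
NEG      2
PUSH 60  2 60
STORE 1  2
PUSH -8  2 -8
NEG      2 8
SWAP     8 2
ADD      10
LOAD 1   10 60

60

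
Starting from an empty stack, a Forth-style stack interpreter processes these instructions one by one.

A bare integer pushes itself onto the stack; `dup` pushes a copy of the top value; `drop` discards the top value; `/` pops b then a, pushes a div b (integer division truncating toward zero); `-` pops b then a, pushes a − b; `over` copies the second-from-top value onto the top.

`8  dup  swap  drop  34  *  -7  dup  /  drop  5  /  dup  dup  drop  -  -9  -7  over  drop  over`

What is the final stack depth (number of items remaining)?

8    -> [8]
dup  -> [8, 8]
swap -> [8, 8]
drop -> [8]
34   -> [8, 34]
*    -> [272]
-7   -> [272, -7]
dup  -> [272, -7, -7]
/    -> [272, 1]
drop -> [272]
5    -> [272, 5]
/    -> [54]
dup  -> [54, 54]
dup  -> [54, 54, 54]
drop -> [54, 54]
-    -> [0]
-9   -> [0, -9]
-7   -> [0, -9, -7]
over -> [0, -9, -7, -9]
drop -> [0, -9, -7]
over -> [0, -9, -7, -9]

4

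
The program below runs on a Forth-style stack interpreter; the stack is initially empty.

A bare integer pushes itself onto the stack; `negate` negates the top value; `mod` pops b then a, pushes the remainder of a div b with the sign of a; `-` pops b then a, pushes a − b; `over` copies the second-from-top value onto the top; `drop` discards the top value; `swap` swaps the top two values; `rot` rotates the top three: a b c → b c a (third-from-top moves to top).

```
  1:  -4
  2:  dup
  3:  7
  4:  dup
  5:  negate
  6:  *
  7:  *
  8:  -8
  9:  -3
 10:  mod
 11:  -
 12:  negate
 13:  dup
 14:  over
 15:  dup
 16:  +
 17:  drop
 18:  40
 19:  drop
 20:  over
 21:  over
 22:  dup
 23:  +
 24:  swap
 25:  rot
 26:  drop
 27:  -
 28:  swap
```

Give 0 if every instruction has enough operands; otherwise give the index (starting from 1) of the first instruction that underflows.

0

-4     → [-4]
dup    → [-4, -4]
7      → [-4, -4, 7]
dup    → [-4, -4, 7, 7]
negate → [-4, -4, 7, -7]
*      → [-4, -4, -49]
*      → [-4, 196]
-8     → [-4, 196, -8]
-3     → [-4, 196, -8, -3]
mod    → [-4, 196, -2]
-      → [-4, 198]
negate → [-4, -198]
dup    → [-4, -198, -198]
over   → [-4, -198, -198, -198]
dup    → [-4, -198, -198, -198, -198]
+      → [-4, -198, -198, -396]
drop   → [-4, -198, -198]
40     → [-4, -198, -198, 40]
drop   → [-4, -198, -198]
over   → [-4, -198, -198, -198]
over   → [-4, -198, -198, -198, -198]
dup    → [-4, -198, -198, -198, -198, -198]
+      → [-4, -198, -198, -198, -396]
swap   → [-4, -198, -198, -396, -198]
rot    → [-4, -198, -396, -198, -198]
drop   → [-4, -198, -396, -198]
-      → [-4, -198, -198]
swap   → [-4, -198, -198]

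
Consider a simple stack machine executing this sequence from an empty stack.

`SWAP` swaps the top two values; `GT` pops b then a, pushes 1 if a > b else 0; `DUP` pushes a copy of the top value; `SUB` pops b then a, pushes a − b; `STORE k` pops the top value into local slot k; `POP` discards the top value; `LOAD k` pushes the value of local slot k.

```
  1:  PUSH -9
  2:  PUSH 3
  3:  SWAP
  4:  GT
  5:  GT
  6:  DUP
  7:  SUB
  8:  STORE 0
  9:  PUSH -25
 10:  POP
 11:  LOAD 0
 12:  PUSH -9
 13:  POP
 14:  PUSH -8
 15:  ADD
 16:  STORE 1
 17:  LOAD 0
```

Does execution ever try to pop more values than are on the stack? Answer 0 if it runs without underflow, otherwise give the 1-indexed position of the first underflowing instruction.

5

PUSH -9 -> [-9]
PUSH 3  -> [-9, 3]
SWAP    -> [3, -9]
GT      -> [1]
GT  — needs 2 operands, stack has 1 → underflow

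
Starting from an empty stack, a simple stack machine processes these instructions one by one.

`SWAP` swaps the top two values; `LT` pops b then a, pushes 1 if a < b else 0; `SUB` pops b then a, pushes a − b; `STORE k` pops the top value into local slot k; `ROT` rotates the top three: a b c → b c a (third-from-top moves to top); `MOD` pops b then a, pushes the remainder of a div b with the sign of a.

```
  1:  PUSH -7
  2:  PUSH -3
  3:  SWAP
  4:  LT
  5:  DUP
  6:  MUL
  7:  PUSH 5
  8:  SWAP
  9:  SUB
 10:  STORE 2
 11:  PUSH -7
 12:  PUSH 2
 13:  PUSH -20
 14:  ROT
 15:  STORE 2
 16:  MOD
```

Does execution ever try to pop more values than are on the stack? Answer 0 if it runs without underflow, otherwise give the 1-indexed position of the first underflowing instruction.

PUSH -7  -> -7
PUSH -3  -> -7 -3
SWAP     -> -3 -7
LT       -> 0
DUP      -> 0 0
MUL      -> 0
PUSH 5   -> 0 5
SWAP     -> 5 0
SUB      -> 5
STORE 2  -> (empty)
PUSH -7  -> -7
PUSH 2   -> -7 2
PUSH -20 -> -7 2 -20
ROT      -> 2 -20 -7
STORE 2  -> 2 -20
MOD      -> 2

0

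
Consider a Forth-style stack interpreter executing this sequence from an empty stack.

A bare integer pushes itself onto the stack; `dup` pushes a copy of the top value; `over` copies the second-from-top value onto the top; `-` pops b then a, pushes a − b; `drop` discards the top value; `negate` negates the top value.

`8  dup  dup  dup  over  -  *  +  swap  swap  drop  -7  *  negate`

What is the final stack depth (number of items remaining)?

1

8       8
dup     8 8
dup     8 8 8
dup     8 8 8 8
over    8 8 8 8 8
-       8 8 8 0
*       8 8 0
+       8 8
swap    8 8
swap    8 8
drop    8
-7      8 -7
*       -56
negate  56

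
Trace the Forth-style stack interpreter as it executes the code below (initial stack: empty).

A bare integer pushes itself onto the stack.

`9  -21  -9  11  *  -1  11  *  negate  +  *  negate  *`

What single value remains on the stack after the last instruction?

-16632

9      -> 9
-21    -> 9 -21
-9     -> 9 -21 -9
11     -> 9 -21 -9 11
*      -> 9 -21 -99
-1     -> 9 -21 -99 -1
11     -> 9 -21 -99 -1 11
*      -> 9 -21 -99 -11
negate -> 9 -21 -99 11
+      -> 9 -21 -88
*      -> 9 1848
negate -> 9 -1848
*      -> -16632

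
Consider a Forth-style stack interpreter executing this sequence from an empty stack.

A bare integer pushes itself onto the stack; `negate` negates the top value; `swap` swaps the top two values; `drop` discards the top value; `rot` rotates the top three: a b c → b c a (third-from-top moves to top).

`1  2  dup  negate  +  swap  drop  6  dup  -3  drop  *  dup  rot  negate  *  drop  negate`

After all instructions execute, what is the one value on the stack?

-36

1       [1]
2       [1, 2]
dup     [1, 2, 2]
negate  [1, 2, -2]
+       [1, 0]
swap    [0, 1]
drop    [0]
6       [0, 6]
dup     [0, 6, 6]
-3      [0, 6, 6, -3]
drop    [0, 6, 6]
*       [0, 36]
dup     [0, 36, 36]
rot     [36, 36, 0]
negate  [36, 36, 0]
*       [36, 0]
drop    [36]
negate  [-36]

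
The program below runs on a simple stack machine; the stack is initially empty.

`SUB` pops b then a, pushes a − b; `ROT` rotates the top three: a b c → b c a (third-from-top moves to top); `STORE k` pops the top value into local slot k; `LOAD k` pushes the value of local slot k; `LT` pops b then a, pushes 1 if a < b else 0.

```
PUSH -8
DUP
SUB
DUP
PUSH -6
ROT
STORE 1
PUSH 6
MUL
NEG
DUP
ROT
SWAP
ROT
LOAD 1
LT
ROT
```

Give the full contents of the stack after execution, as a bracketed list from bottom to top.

[36, 0, 0]

PUSH -8 -> [-8]
DUP     -> [-8, -8]
SUB     -> [0]
DUP     -> [0, 0]
PUSH -6 -> [0, 0, -6]
ROT     -> [0, -6, 0]
STORE 1 -> [0, -6]
PUSH 6  -> [0, -6, 6]
MUL     -> [0, -36]
NEG     -> [0, 36]
DUP     -> [0, 36, 36]
ROT     -> [36, 36, 0]
SWAP    -> [36, 0, 36]
ROT     -> [0, 36, 36]
LOAD 1  -> [0, 36, 36, 0]
LT      -> [0, 36, 0]
ROT     -> [36, 0, 0]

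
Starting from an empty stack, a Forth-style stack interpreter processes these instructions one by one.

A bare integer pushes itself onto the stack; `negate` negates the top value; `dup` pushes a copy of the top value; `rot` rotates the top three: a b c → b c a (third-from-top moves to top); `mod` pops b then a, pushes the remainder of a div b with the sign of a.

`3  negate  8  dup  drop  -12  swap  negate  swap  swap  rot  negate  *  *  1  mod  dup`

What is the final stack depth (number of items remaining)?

3      -> 3
negate -> -3
8      -> -3 8
dup    -> -3 8 8
drop   -> -3 8
-12    -> -3 8 -12
swap   -> -3 -12 8
negate -> -3 -12 -8
swap   -> -3 -8 -12
swap   -> -3 -12 -8
rot    -> -12 -8 -3
negate -> -12 -8 3
*      -> -12 -24
*      -> 288
1      -> 288 1
mod    -> 0
dup    -> 0 0

2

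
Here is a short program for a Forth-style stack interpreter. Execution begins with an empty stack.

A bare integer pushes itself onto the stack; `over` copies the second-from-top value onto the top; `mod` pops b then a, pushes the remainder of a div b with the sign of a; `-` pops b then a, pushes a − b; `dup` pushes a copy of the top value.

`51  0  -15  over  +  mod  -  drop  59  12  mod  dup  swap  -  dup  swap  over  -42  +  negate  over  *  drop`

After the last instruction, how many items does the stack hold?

2

51      [51]
0       [51, 0]
-15     [51, 0, -15]
over    [51, 0, -15, 0]
+       [51, 0, -15]
mod     [51, 0]
-       [51]
drop    []
59      [59]
12      [59, 12]
mod     [11]
dup     [11, 11]
swap    [11, 11]
-       [0]
dup     [0, 0]
swap    [0, 0]
over    [0, 0, 0]
-42     [0, 0, 0, -42]
+       [0, 0, -42]
negate  [0, 0, 42]
over    [0, 0, 42, 0]
*       [0, 0, 0]
drop    [0, 0]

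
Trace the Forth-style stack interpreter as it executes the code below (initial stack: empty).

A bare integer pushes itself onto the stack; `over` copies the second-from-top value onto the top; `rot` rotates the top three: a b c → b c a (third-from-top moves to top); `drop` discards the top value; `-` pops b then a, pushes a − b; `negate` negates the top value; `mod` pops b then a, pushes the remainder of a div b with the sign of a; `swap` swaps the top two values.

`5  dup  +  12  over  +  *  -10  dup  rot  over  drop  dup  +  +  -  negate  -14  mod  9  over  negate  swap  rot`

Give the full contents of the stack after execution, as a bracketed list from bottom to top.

5      → [5]
dup    → [5, 5]
+      → [10]
12     → [10, 12]
over   → [10, 12, 10]
+      → [10, 22]
*      → [220]
-10    → [220, -10]
dup    → [220, -10, -10]
rot    → [-10, -10, 220]
over   → [-10, -10, 220, -10]
drop   → [-10, -10, 220]
dup    → [-10, -10, 220, 220]
+      → [-10, -10, 440]
+      → [-10, 430]
-      → [-440]
negate → [440]
-14    → [440, -14]
mod    → [6]
9      → [6, 9]
over   → [6, 9, 6]
negate → [6, 9, -6]
swap   → [6, -6, 9]
rot    → [-6, 9, 6]

[-6, 9, 6]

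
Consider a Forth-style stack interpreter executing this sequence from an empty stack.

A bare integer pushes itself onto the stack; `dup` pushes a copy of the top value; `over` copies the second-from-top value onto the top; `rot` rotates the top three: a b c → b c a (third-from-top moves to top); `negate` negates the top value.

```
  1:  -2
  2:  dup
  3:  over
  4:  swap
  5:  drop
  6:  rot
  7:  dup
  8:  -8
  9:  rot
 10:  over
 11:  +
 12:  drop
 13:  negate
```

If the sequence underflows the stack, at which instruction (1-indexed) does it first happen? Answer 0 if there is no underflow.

6

-2   -> [-2]
dup  -> [-2, -2]
over -> [-2, -2, -2]
swap -> [-2, -2, -2]
drop -> [-2, -2]
rot  — needs 3 operands, stack has 2 → underflow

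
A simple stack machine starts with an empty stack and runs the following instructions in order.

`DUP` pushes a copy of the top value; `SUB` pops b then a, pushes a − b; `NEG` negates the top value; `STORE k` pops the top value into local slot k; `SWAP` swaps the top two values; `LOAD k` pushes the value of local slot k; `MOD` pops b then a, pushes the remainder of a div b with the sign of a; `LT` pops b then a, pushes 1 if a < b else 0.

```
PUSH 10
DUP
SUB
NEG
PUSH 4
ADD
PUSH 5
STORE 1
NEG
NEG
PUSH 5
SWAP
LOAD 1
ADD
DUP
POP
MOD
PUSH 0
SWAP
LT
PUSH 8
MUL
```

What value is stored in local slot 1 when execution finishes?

5

PUSH 10  [10]
DUP      [10, 10]
SUB      [0]
NEG      [0]
PUSH 4   [0, 4]
ADD      [4]
PUSH 5   [4, 5]
STORE 1  [4]
NEG      [-4]
NEG      [4]
PUSH 5   [4, 5]
SWAP     [5, 4]
LOAD 1   [5, 4, 5]
ADD      [5, 9]
DUP      [5, 9, 9]
POP      [5, 9]
MOD      [5]
PUSH 0   [5, 0]
SWAP     [0, 5]
LT       [1]
PUSH 8   [1, 8]
MUL      [8]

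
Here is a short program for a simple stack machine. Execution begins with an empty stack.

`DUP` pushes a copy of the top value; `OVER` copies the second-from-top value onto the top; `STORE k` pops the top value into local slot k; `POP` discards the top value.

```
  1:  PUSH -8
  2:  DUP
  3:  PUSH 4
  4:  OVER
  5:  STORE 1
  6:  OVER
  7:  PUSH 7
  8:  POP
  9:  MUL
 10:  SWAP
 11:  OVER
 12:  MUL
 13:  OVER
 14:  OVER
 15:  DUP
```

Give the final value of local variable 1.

PUSH -8 -> -8
DUP     -> -8 -8
PUSH 4  -> -8 -8 4
OVER    -> -8 -8 4 -8
STORE 1 -> -8 -8 4
OVER    -> -8 -8 4 -8
PUSH 7  -> -8 -8 4 -8 7
POP     -> -8 -8 4 -8
MUL     -> -8 -8 -32
SWAP    -> -8 -32 -8
OVER    -> -8 -32 -8 -32
MUL     -> -8 -32 256
OVER    -> -8 -32 256 -32
OVER    -> -8 -32 256 -32 256
DUP     -> -8 -32 256 -32 256 256

-8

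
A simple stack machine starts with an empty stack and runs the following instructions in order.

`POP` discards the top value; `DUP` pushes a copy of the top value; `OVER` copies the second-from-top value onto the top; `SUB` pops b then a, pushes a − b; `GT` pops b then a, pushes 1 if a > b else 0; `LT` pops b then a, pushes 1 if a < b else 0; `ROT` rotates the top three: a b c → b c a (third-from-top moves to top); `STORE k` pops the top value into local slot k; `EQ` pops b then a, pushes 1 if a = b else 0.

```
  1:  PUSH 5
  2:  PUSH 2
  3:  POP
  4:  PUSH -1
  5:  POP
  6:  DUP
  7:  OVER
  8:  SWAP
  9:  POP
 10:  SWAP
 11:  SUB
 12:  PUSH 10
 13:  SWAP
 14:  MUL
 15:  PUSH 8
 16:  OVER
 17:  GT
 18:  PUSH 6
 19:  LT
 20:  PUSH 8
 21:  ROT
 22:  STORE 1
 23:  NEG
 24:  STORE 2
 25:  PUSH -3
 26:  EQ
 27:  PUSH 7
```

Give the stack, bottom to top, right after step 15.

PUSH 5  : 5
PUSH 2  : 5 2
POP     : 5
PUSH -1 : 5 -1
POP     : 5
DUP     : 5 5
OVER    : 5 5 5
SWAP    : 5 5 5
POP     : 5 5
SWAP    : 5 5
SUB     : 0
PUSH 10 : 0 10
SWAP    : 10 0
MUL     : 0
PUSH 8  : 0 8

[0, 8]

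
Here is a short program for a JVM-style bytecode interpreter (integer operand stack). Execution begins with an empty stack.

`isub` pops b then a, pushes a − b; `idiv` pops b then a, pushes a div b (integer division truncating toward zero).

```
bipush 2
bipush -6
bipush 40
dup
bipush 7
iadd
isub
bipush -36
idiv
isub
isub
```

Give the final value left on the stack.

bipush 2    [2]
bipush -6   [2, -6]
bipush 40   [2, -6, 40]
dup         [2, -6, 40, 40]
bipush 7    [2, -6, 40, 40, 7]
iadd        [2, -6, 40, 47]
isub        [2, -6, -7]
bipush -36  [2, -6, -7, -36]
idiv        [2, -6, 0]
isub        [2, -6]
isub        [8]

8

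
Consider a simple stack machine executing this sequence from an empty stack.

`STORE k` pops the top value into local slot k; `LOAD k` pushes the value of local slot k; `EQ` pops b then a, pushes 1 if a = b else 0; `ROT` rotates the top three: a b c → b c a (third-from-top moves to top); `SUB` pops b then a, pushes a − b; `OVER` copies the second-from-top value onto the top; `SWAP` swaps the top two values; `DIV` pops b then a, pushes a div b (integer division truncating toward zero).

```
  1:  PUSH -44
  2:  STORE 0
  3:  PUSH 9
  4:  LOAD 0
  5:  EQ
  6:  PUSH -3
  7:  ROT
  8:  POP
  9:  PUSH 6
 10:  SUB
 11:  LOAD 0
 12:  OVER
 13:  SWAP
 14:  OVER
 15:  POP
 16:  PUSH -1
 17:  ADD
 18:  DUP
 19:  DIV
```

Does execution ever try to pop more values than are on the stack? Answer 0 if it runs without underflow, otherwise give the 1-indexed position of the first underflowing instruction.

7

PUSH -44 -> [-44]
STORE 0  -> []
PUSH 9   -> [9]
LOAD 0   -> [9, -44]
EQ       -> [0]
PUSH -3  -> [0, -3]
ROT  — needs 3 operands, stack has 2 → underflow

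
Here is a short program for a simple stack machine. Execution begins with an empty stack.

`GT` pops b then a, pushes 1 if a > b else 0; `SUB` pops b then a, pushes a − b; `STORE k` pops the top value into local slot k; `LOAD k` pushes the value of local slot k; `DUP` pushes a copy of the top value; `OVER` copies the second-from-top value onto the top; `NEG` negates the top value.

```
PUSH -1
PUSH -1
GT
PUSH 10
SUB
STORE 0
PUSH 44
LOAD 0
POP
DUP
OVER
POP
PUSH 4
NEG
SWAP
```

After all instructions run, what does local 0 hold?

PUSH -1 : [-1]
PUSH -1 : [-1, -1]
GT      : [0]
PUSH 10 : [0, 10]
SUB     : [-10]
STORE 0 : []
PUSH 44 : [44]
LOAD 0  : [44, -10]
POP     : [44]
DUP     : [44, 44]
OVER    : [44, 44, 44]
POP     : [44, 44]
PUSH 4  : [44, 44, 4]
NEG     : [44, 44, -4]
SWAP    : [44, -4, 44]

-10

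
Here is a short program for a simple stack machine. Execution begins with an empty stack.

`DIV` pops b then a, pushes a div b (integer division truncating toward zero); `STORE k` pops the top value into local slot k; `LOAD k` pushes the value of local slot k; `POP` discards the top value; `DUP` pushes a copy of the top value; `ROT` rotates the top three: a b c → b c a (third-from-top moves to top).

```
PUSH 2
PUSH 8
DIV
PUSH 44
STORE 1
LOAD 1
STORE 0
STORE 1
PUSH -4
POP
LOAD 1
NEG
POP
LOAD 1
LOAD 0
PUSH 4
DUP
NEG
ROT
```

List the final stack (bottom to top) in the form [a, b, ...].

PUSH 2  → [2]
PUSH 8  → [2, 8]
DIV     → [0]
PUSH 44 → [0, 44]
STORE 1 → [0]
LOAD 1  → [0, 44]
STORE 0 → [0]
STORE 1 → []
PUSH -4 → [-4]
POP     → []
LOAD 1  → [0]
NEG     → [0]
POP     → []
LOAD 1  → [0]
LOAD 0  → [0, 44]
PUSH 4  → [0, 44, 4]
DUP     → [0, 44, 4, 4]
NEG     → [0, 44, 4, -4]
ROT     → [0, 4, -4, 44]

[0, 4, -4, 44]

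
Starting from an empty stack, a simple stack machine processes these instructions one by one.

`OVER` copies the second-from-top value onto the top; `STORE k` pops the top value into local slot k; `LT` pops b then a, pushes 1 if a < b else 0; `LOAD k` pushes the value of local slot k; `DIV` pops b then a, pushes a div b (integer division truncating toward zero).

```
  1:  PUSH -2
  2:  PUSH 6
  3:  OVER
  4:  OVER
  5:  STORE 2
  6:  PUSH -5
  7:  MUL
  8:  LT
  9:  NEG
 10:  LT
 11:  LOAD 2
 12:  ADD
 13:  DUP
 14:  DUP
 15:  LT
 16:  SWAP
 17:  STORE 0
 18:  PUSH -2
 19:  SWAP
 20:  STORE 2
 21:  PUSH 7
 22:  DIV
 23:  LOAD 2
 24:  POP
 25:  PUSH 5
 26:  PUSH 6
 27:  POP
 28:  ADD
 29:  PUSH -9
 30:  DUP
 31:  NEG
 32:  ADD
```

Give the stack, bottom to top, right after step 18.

[0, -2]

PUSH -2  [-2]
PUSH 6   [-2, 6]
OVER     [-2, 6, -2]
OVER     [-2, 6, -2, 6]
STORE 2  [-2, 6, -2]
PUSH -5  [-2, 6, -2, -5]
MUL      [-2, 6, 10]
LT       [-2, 1]
NEG      [-2, -1]
LT       [1]
LOAD 2   [1, 6]
ADD      [7]
DUP      [7, 7]
DUP      [7, 7, 7]
LT       [7, 0]
SWAP     [0, 7]
STORE 0  [0]
PUSH -2  [0, -2]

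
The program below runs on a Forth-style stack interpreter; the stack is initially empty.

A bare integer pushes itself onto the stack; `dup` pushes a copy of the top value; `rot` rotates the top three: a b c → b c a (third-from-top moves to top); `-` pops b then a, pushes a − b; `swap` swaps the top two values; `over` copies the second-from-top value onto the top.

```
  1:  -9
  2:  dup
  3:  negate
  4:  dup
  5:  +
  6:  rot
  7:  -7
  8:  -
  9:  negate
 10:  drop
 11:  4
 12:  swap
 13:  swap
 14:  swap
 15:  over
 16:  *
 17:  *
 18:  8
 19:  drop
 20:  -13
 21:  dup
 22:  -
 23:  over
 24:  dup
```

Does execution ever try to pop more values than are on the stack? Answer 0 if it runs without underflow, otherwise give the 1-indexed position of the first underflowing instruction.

-9     → -9
dup    → -9 -9
negate → -9 9
dup    → -9 9 9
+      → -9 18
rot  — needs 3 operands, stack has 2 → underflow

6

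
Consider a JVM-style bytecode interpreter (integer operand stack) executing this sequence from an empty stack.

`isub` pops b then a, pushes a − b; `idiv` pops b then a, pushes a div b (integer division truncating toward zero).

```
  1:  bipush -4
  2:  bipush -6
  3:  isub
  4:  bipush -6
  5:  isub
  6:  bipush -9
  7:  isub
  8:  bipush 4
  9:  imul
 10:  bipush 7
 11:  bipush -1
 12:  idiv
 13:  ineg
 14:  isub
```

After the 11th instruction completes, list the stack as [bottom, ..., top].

bipush -4 : [-4]
bipush -6 : [-4, -6]
isub      : [2]
bipush -6 : [2, -6]
isub      : [8]
bipush -9 : [8, -9]
isub      : [17]
bipush 4  : [17, 4]
imul      : [68]
bipush 7  : [68, 7]
bipush -1 : [68, 7, -1]

[68, 7, -1]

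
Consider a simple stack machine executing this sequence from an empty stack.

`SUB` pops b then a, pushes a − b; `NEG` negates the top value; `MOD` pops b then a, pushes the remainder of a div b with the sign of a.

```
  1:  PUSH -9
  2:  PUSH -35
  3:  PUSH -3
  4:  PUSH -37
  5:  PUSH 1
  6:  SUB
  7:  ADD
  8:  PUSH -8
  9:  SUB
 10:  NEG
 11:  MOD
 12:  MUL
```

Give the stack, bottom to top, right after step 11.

[-9, -2]

PUSH -9  : [-9]
PUSH -35 : [-9, -35]
PUSH -3  : [-9, -35, -3]
PUSH -37 : [-9, -35, -3, -37]
PUSH 1   : [-9, -35, -3, -37, 1]
SUB      : [-9, -35, -3, -38]
ADD      : [-9, -35, -41]
PUSH -8  : [-9, -35, -41, -8]
SUB      : [-9, -35, -33]
NEG      : [-9, -35, 33]
MOD      : [-9, -2]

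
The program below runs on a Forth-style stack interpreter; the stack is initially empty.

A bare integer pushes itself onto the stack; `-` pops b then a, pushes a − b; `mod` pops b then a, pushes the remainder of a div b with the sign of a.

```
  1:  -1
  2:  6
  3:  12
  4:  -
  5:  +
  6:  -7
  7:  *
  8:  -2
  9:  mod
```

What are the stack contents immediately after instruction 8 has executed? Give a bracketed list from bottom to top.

-1 -> [-1]
6  -> [-1, 6]
12 -> [-1, 6, 12]
-  -> [-1, -6]
+  -> [-7]
-7 -> [-7, -7]
*  -> [49]
-2 -> [49, -2]

[49, -2]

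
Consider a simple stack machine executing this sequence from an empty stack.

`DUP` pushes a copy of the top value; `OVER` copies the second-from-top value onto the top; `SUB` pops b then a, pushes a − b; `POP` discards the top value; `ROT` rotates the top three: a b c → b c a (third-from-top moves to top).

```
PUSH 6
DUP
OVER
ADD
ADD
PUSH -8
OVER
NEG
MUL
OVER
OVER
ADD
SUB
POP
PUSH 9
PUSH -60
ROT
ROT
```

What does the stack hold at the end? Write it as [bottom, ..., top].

PUSH 6   -> [6]
DUP      -> [6, 6]
OVER     -> [6, 6, 6]
ADD      -> [6, 12]
ADD      -> [18]
PUSH -8  -> [18, -8]
OVER     -> [18, -8, 18]
NEG      -> [18, -8, -18]
MUL      -> [18, 144]
OVER     -> [18, 144, 18]
OVER     -> [18, 144, 18, 144]
ADD      -> [18, 144, 162]
SUB      -> [18, -18]
POP      -> [18]
PUSH 9   -> [18, 9]
PUSH -60 -> [18, 9, -60]
ROT      -> [9, -60, 18]
ROT      -> [-60, 18, 9]

[-60, 18, 9]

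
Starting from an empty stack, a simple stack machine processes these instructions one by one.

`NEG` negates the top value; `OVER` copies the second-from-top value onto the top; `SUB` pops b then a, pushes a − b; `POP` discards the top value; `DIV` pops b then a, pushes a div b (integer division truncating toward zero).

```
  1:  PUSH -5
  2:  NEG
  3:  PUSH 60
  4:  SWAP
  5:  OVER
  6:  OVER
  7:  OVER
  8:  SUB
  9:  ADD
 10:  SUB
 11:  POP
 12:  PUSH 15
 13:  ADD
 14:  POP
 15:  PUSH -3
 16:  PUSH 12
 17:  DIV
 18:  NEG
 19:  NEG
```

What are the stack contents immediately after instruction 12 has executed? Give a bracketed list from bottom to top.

PUSH -5 : -5
NEG     : 5
PUSH 60 : 5 60
SWAP    : 60 5
OVER    : 60 5 60
OVER    : 60 5 60 5
OVER    : 60 5 60 5 60
SUB     : 60 5 60 -55
ADD     : 60 5 5
SUB     : 60 0
POP     : 60
PUSH 15 : 60 15

[60, 15]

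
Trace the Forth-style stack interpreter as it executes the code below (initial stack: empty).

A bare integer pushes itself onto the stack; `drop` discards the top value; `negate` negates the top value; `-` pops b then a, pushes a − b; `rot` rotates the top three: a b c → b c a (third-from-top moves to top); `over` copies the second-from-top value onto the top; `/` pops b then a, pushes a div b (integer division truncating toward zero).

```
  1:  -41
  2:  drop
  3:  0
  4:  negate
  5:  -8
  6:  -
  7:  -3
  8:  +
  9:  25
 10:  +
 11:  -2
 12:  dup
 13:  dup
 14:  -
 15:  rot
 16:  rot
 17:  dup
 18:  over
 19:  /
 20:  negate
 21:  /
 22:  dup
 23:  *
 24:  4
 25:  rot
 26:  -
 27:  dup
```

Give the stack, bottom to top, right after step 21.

-41    : [-41]
drop   : []
0      : [0]
negate : [0]
-8     : [0, -8]
-      : [8]
-3     : [8, -3]
+      : [5]
25     : [5, 25]
+      : [30]
-2     : [30, -2]
dup    : [30, -2, -2]
dup    : [30, -2, -2, -2]
-      : [30, -2, 0]
rot    : [-2, 0, 30]
rot    : [0, 30, -2]
dup    : [0, 30, -2, -2]
over   : [0, 30, -2, -2, -2]
/      : [0, 30, -2, 1]
negate : [0, 30, -2, -1]
/      : [0, 30, 2]

[0, 30, 2]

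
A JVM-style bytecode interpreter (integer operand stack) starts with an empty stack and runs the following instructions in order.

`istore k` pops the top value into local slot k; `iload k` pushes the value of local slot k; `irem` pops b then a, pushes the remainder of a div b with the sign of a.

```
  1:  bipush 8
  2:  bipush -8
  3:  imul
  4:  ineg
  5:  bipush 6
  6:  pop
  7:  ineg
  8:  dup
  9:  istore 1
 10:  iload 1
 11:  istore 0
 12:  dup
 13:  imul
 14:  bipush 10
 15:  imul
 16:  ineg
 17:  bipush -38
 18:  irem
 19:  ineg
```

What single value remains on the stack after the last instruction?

bipush 8   → 8
bipush -8  → 8 -8
imul       → -64
ineg       → 64
bipush 6   → 64 6
pop        → 64
ineg       → -64
dup        → -64 -64
istore 1   → -64
iload 1    → -64 -64
istore 0   → -64
dup        → -64 -64
imul       → 4096
bipush 10  → 4096 10
imul       → 40960
ineg       → -40960
bipush -38 → -40960 -38
irem       → -34
ineg       → 34

34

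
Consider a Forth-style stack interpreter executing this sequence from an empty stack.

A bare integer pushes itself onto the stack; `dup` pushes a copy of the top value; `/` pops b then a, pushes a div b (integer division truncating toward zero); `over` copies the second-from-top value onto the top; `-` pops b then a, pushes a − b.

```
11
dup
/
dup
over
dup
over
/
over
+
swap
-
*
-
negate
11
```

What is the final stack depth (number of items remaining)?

2

11      [11]
dup     [11, 11]
/       [1]
dup     [1, 1]
over    [1, 1, 1]
dup     [1, 1, 1, 1]
over    [1, 1, 1, 1, 1]
/       [1, 1, 1, 1]
over    [1, 1, 1, 1, 1]
+       [1, 1, 1, 2]
swap    [1, 1, 2, 1]
-       [1, 1, 1]
*       [1, 1]
-       [0]
negate  [0]
11      [0, 11]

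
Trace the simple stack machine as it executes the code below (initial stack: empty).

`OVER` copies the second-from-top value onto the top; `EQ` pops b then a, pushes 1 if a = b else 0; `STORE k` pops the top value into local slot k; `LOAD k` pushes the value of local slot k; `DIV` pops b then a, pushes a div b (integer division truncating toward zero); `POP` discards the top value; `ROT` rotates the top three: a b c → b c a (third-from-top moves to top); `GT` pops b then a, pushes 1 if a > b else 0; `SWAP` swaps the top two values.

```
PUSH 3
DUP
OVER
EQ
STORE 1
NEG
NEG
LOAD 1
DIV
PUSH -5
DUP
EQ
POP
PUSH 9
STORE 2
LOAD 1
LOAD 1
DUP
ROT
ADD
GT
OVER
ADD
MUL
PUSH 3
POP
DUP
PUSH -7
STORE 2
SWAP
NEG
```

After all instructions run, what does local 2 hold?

-7

PUSH 3  -> [3]
DUP     -> [3, 3]
OVER    -> [3, 3, 3]
EQ      -> [3, 1]
STORE 1 -> [3]
NEG     -> [-3]
NEG     -> [3]
LOAD 1  -> [3, 1]
DIV     -> [3]
PUSH -5 -> [3, -5]
DUP     -> [3, -5, -5]
EQ      -> [3, 1]
POP     -> [3]
PUSH 9  -> [3, 9]
STORE 2 -> [3]
LOAD 1  -> [3, 1]
LOAD 1  -> [3, 1, 1]
DUP     -> [3, 1, 1, 1]
ROT     -> [3, 1, 1, 1]
ADD     -> [3, 1, 2]
GT      -> [3, 0]
OVER    -> [3, 0, 3]
ADD     -> [3, 3]
MUL     -> [9]
PUSH 3  -> [9, 3]
POP     -> [9]
DUP     -> [9, 9]
PUSH -7 -> [9, 9, -7]
STORE 2 -> [9, 9]
SWAP    -> [9, 9]
NEG     -> [9, -9]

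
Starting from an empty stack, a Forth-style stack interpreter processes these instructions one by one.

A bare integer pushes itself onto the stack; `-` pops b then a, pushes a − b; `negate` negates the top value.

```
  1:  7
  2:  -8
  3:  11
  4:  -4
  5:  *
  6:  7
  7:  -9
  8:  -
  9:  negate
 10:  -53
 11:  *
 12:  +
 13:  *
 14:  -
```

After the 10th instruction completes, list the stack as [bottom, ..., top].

7       7
-8      7 -8
11      7 -8 11
-4      7 -8 11 -4
*       7 -8 -44
7       7 -8 -44 7
-9      7 -8 -44 7 -9
-       7 -8 -44 16
negate  7 -8 -44 -16
-53     7 -8 -44 -16 -53

[7, -8, -44, -16, -53]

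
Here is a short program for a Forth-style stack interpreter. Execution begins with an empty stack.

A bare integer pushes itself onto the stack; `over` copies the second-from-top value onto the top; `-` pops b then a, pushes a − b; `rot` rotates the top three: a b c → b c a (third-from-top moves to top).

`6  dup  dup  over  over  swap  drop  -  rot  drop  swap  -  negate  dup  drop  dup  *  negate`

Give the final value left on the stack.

-36

6      -> 6
dup    -> 6 6
dup    -> 6 6 6
over   -> 6 6 6 6
over   -> 6 6 6 6 6
swap   -> 6 6 6 6 6
drop   -> 6 6 6 6
-      -> 6 6 0
rot    -> 6 0 6
drop   -> 6 0
swap   -> 0 6
-      -> -6
negate -> 6
dup    -> 6 6
drop   -> 6
dup    -> 6 6
*      -> 36
negate -> -36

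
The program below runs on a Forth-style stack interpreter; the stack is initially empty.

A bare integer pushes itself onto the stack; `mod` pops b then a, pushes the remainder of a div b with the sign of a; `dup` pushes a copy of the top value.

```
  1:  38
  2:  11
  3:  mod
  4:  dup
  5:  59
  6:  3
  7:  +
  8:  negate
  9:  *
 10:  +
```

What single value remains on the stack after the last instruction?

38      38
11      38 11
mod     5
dup     5 5
59      5 5 59
3       5 5 59 3
+       5 5 62
negate  5 5 -62
*       5 -310
+       -305

-305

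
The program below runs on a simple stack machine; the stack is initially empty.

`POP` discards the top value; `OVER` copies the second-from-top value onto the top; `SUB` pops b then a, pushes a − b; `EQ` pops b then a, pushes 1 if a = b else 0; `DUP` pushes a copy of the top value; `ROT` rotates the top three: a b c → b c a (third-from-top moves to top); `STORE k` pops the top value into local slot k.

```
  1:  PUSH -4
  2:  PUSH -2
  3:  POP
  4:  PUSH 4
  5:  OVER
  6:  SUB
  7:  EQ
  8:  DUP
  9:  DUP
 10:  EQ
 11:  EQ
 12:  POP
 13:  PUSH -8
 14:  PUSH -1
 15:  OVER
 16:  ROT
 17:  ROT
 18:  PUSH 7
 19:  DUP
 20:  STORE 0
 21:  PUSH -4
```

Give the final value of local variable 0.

7

PUSH -4 -> -4
PUSH -2 -> -4 -2
POP     -> -4
PUSH 4  -> -4 4
OVER    -> -4 4 -4
SUB     -> -4 8
EQ      -> 0
DUP     -> 0 0
DUP     -> 0 0 0
EQ      -> 0 1
EQ      -> 0
POP     -> (empty)
PUSH -8 -> -8
PUSH -1 -> -8 -1
OVER    -> -8 -1 -8
ROT     -> -1 -8 -8
ROT     -> -8 -8 -1
PUSH 7  -> -8 -8 -1 7
DUP     -> -8 -8 -1 7 7
STORE 0 -> -8 -8 -1 7
PUSH -4 -> -8 -8 -1 7 -4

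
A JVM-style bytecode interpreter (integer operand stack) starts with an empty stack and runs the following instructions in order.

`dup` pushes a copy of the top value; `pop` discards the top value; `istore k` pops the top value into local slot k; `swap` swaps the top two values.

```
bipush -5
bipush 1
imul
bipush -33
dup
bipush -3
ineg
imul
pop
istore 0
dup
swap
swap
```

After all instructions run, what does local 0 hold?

bipush -5  → [-5]
bipush 1   → [-5, 1]
imul       → [-5]
bipush -33 → [-5, -33]
dup        → [-5, -33, -33]
bipush -3  → [-5, -33, -33, -3]
ineg       → [-5, -33, -33, 3]
imul       → [-5, -33, -99]
pop        → [-5, -33]
istore 0   → [-5]
dup        → [-5, -5]
swap       → [-5, -5]
swap       → [-5, -5]

-33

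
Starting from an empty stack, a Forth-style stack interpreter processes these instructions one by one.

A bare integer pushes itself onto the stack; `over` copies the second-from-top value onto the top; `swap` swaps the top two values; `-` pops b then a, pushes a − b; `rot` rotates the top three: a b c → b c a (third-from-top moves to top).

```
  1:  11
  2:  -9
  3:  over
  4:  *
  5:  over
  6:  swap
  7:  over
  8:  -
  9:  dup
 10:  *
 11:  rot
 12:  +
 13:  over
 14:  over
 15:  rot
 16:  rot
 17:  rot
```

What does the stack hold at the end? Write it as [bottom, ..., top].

[11, 12111, 11, 12111]

11   → 11
-9   → 11 -9
over → 11 -9 11
*    → 11 -99
over → 11 -99 11
swap → 11 11 -99
over → 11 11 -99 11
-    → 11 11 -110
dup  → 11 11 -110 -110
*    → 11 11 12100
rot  → 11 12100 11
+    → 11 12111
over → 11 12111 11
over → 11 12111 11 12111
rot  → 11 11 12111 12111
rot  → 11 12111 12111 11
rot  → 11 12111 11 12111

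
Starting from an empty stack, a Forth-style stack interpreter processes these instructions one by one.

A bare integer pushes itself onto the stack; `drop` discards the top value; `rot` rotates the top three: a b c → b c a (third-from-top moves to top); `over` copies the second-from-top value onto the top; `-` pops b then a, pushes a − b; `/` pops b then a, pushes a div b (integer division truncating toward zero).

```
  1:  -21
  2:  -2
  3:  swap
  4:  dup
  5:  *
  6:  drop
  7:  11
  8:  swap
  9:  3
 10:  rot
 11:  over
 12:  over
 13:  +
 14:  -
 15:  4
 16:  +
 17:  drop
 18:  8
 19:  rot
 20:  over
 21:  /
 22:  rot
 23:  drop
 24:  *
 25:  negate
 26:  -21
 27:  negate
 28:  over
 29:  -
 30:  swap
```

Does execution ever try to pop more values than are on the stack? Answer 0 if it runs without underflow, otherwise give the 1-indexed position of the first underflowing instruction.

0

-21    : -21
-2     : -21 -2
swap   : -2 -21
dup    : -2 -21 -21
*      : -2 441
drop   : -2
11     : -2 11
swap   : 11 -2
3      : 11 -2 3
rot    : -2 3 11
over   : -2 3 11 3
over   : -2 3 11 3 11
+      : -2 3 11 14
-      : -2 3 -3
4      : -2 3 -3 4
+      : -2 3 1
drop   : -2 3
8      : -2 3 8
rot    : 3 8 -2
over   : 3 8 -2 8
/      : 3 8 0
rot    : 8 0 3
drop   : 8 0
*      : 0
negate : 0
-21    : 0 -21
negate : 0 21
over   : 0 21 0
-      : 0 21
swap   : 21 0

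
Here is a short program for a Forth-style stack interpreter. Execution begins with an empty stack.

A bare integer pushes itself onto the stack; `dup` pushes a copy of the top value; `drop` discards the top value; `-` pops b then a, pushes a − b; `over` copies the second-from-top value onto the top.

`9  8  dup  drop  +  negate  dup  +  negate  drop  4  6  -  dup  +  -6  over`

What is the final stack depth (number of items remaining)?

3

9      : [9]
8      : [9, 8]
dup    : [9, 8, 8]
drop   : [9, 8]
+      : [17]
negate : [-17]
dup    : [-17, -17]
+      : [-34]
negate : [34]
drop   : []
4      : [4]
6      : [4, 6]
-      : [-2]
dup    : [-2, -2]
+      : [-4]
-6     : [-4, -6]
over   : [-4, -6, -4]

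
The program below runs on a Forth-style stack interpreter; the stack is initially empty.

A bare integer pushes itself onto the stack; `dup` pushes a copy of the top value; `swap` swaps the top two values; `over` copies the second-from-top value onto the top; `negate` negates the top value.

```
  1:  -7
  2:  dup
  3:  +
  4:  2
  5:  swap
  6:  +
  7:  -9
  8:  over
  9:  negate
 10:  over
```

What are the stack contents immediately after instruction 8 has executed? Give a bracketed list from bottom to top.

[-12, -9, -12]

-7   → [-7]
dup  → [-7, -7]
+    → [-14]
2    → [-14, 2]
swap → [2, -14]
+    → [-12]
-9   → [-12, -9]
over → [-12, -9, -12]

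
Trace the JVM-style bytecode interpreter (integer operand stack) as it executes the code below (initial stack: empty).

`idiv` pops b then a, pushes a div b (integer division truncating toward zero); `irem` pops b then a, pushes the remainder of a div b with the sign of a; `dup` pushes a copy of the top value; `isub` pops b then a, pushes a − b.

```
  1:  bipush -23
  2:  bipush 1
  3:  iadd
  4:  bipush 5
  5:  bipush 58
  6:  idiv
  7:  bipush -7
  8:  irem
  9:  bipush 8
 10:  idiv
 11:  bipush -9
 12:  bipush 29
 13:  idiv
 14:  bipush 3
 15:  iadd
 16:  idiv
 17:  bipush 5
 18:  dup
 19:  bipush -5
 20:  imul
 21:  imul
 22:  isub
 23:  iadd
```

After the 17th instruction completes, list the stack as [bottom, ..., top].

[-22, 0, 5]

bipush -23 : -23
bipush 1   : -23 1
iadd       : -22
bipush 5   : -22 5
bipush 58  : -22 5 58
idiv       : -22 0
bipush -7  : -22 0 -7
irem       : -22 0
bipush 8   : -22 0 8
idiv       : -22 0
bipush -9  : -22 0 -9
bipush 29  : -22 0 -9 29
idiv       : -22 0 0
bipush 3   : -22 0 0 3
iadd       : -22 0 3
idiv       : -22 0
bipush 5   : -22 0 5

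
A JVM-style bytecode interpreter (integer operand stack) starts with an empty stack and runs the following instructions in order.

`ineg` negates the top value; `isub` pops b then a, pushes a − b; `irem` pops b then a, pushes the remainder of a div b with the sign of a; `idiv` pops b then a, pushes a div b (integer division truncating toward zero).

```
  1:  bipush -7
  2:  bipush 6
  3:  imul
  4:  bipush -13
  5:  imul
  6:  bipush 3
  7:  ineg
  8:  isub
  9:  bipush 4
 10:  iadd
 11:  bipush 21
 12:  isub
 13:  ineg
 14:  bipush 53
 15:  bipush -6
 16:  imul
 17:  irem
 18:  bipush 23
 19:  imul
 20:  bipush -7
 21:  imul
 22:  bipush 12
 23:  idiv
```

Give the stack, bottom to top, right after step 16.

[-532, -318]

bipush -7  -> -7
bipush 6   -> -7 6
imul       -> -42
bipush -13 -> -42 -13
imul       -> 546
bipush 3   -> 546 3
ineg       -> 546 -3
isub       -> 549
bipush 4   -> 549 4
iadd       -> 553
bipush 21  -> 553 21
isub       -> 532
ineg       -> -532
bipush 53  -> -532 53
bipush -6  -> -532 53 -6
imul       -> -532 -318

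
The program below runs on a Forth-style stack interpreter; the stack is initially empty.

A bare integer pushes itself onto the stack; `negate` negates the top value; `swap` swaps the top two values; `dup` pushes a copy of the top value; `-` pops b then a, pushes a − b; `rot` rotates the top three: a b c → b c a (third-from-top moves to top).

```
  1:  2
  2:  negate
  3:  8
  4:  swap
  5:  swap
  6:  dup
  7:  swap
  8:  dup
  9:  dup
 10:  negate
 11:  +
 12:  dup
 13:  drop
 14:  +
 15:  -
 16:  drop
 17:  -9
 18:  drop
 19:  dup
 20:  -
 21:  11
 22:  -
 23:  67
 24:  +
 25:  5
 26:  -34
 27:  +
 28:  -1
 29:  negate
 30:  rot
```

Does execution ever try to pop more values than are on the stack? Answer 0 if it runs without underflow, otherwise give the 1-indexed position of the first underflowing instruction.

2      -> [2]
negate -> [-2]
8      -> [-2, 8]
swap   -> [8, -2]
swap   -> [-2, 8]
dup    -> [-2, 8, 8]
swap   -> [-2, 8, 8]
dup    -> [-2, 8, 8, 8]
dup    -> [-2, 8, 8, 8, 8]
negate -> [-2, 8, 8, 8, -8]
+      -> [-2, 8, 8, 0]
dup    -> [-2, 8, 8, 0, 0]
drop   -> [-2, 8, 8, 0]
+      -> [-2, 8, 8]
-      -> [-2, 0]
drop   -> [-2]
-9     -> [-2, -9]
drop   -> [-2]
dup    -> [-2, -2]
-      -> [0]
11     -> [0, 11]
-      -> [-11]
67     -> [-11, 67]
+      -> [56]
5      -> [56, 5]
-34    -> [56, 5, -34]
+      -> [56, -29]
-1     -> [56, -29, -1]
negate -> [56, -29, 1]
rot    -> [-29, 1, 56]

0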